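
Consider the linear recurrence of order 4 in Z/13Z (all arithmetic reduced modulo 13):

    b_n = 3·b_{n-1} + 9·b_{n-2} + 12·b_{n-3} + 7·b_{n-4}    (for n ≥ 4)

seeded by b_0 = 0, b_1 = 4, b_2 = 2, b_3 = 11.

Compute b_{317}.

b_4 = 3·11 + 9·2 + 12·4 + 7·0 = 8
b_5 = 3·8 + 9·11 + 12·2 + 7·4 = 6
b_6 = 3·6 + 9·8 + 12·11 + 7·2 = 2
b_7 = 3·2 + 9·6 + 12·8 + 7·11 = 12
b_8 = 3·12 + 9·2 + 12·6 + 7·8 = 0
b_9 = 3·0 + 9·12 + 12·2 + 7·6 = 5
Continuing the recurrence:
  b_10 = 4;  b_11 = 11;  b_12 = 12;  b_13 = 10;  b_14 = 12;  b_15 = 9
  b_16 = 1;  b_17 = 12;  b_18 = 3;  b_19 = 10;  b_20 = 0;  b_21 = 2
  b_22 = 4;  b_23 = 9;  b_24 = 9;  b_25 = 1;  b_26 = 12;  b_27 = 8
  b_28 = 12;  b_29 = 12;  b_30 = 12;  b_31 = 6;  b_32 = 3;  b_33 = 5
  b_34 = 3;  b_35 = 2;  b_36 = 10;  b_37 = 2;  b_38 = 11;  b_39 = 3
  b_40 = 7;  b_41 = 12;  b_42 = 4;  b_43 = 4;  b_44 = 7;  b_45 = 7
  b_46 = 4;  b_47 = 5;  b_48 = 2;  b_49 = 5;  b_50 = 4;  b_51 = 12
  b_52 = 3;  b_53 = 5;  b_54 = 6;  b_55 = 1;  b_56 = 8;  b_57 = 10
  b_58 = 0;  b_59 = 11;  b_60 = 1;  b_61 = 3;  b_62 = 7;  b_63 = 7
  b_64 = 10;  b_65 = 3;  b_66 = 11;  b_67 = 8;  b_68 = 8;  b_69 = 2
  b_70 = 4;  b_71 = 0;  b_72 = 12;  b_73 = 7;  b_74 = 1;  b_75 = 2
  b_76 = 1;  b_77 = 4;  b_78 = 0;  b_79 = 10;  b_80 = 7;  b_81 = 9
  b_82 = 2;  b_83 = 7;  b_84 = 1;  b_85 = 10;  b_86 = 7;  b_87 = 3
  b_88 = 4;  b_89 = 11;  b_90 = 11;  b_91 = 6;  b_92 = 4;  b_93 = 2
  b_94 = 9;  b_95 = 5;  b_96 = 5;  b_97 = 0;  b_98 = 12;  b_99 = 1
  b_100 = 3;  b_101 = 6;  b_102 = 11;  b_103 = 0;  b_104 = 10;  b_105 = 9
  b_106 = 12;  b_107 = 3;  b_108 = 9;  b_109 = 1;  b_110 = 9;  b_111 = 9
  b_112 = 1;  b_113 = 4;  b_114 = 10;  b_115 = 11;  b_116 = 9;  b_117 = 1
  b_118 = 0;  b_119 = 12;  b_120 = 7;  b_121 = 6;  b_122 = 4;  b_123 = 0
  b_124 = 1;  b_125 = 2;  b_126 = 4;  b_127 = 3;  b_128 = 11;  b_129 = 5
  b_130 = 9;  b_131 = 4;  b_132 = 9;  b_133 = 11;  b_134 = 4;  b_135 = 0
  b_136 = 10;  b_137 = 12;  b_138 = 11;  b_139 = 1;  b_140 = 4;  b_141 = 3
  b_142 = 4;  b_143 = 3;  b_144 = 5;  b_145 = 7;  b_146 = 0;  b_147 = 1
  b_148 = 5;  b_149 = 8;  b_150 = 3;  b_151 = 5;  b_152 = 4;  b_153 = 6
  b_154 = 5;  b_155 = 9;  b_156 = 3;  b_157 = 10;  b_158 = 5;  b_159 = 9
  b_160 = 5;  b_161 = 5;  b_162 = 8;  b_163 = 10;  b_164 = 2;  b_165 = 6
  b_166 = 4;  b_167 = 4;  b_168 = 4;  b_169 = 8;  b_170 = 6;  b_171 = 10
  b_172 = 0;  b_173 = 10;  b_174 = 10;  b_175 = 8;  b_176 = 0;  b_177 = 2
  b_178 = 3;  b_179 = 5;  b_180 = 1;  b_181 = 7;  b_182 = 7;  b_183 = 1
  b_184 = 1;  b_185 = 2;  b_186 = 11;  b_187 = 5;  b_188 = 2;  b_189 = 2
  b_190 = 5;  b_191 = 1;  b_192 = 8;  b_193 = 3;  b_194 = 11;  b_195 = 7
  b_196 = 4;  b_197 = 7;  b_198 = 10;  b_199 = 8;  b_200 = 5;  b_201 = 9
  b_202 = 4;  b_203 = 1;  b_204 = 0;  b_205 = 3;  b_206 = 10;  b_207 = 12
  b_208 = 6;  b_209 = 7;  b_210 = 3;  b_211 = 7;  b_212 = 5;  b_213 = 7
  b_214 = 2;  b_215 = 9;  b_216 = 8;  b_217 = 9;  b_218 = 0;  b_219 = 6
  b_220 = 0;  b_221 = 0;  b_222 = 7;  b_223 = 11;  b_224 = 5;  b_225 = 3
  b_226 = 1;  b_227 = 11;  b_228 = 9;  b_229 = 3;  b_230 = 8;  b_231 = 2
  b_232 = 8;  b_233 = 3;  b_234 = 5;  b_235 = 9;  b_236 = 8;  b_237 = 4
  b_238 = 6;  b_239 = 5;  b_240 = 4;  b_241 = 1;  b_242 = 11;  b_243 = 8
  b_244 = 7;  b_245 = 11;  b_246 = 9;  b_247 = 6;  b_248 = 7;  b_249 = 0
  b_250 = 3;  b_251 = 5;  b_252 = 0;  b_253 = 3;  b_254 = 12;  b_255 = 7
  b_256 = 9;  b_257 = 8;  b_258 = 0;  b_259 = 8;  b_260 = 1;  b_261 = 1
  b_262 = 4;  b_263 = 11;  b_264 = 10;  b_265 = 2;  b_266 = 9;  b_267 = 8
  b_268 = 4;  b_269 = 11;  b_270 = 7;  b_271 = 3;  b_272 = 11;  b_273 = 0
  b_274 = 2;  b_275 = 3;  b_276 = 0;  b_277 = 12;  b_278 = 8;  b_279 = 10
  b_280 = 12;  b_281 = 7;  b_282 = 6;  b_283 = 9;  b_284 = 2;  b_285 = 0
  b_286 = 12;  b_287 = 6;  b_288 = 10;  b_289 = 7;  b_290 = 7;  b_291 = 12
  b_292 = 6;  b_293 = 12;  b_294 = 10;  b_295 = 8;  b_296 = 1;  b_297 = 6
  b_298 = 11;  b_299 = 12;  b_300 = 6;  b_301 = 1;  b_302 = 5;  b_303 = 11
  b_304 = 2;  b_305 = 3;  b_306 = 12;  b_307 = 8;  b_308 = 0;  b_309 = 3
  b_310 = 7;  b_311 = 0;  b_312 = 8;  b_313 = 12;  b_314 = 1;  b_315 = 12
b_316 = 3·12 + 9·1 + 12·12 + 7·8 = 11
b_317 = 3·11 + 9·12 + 12·1 + 7·12 = 3

3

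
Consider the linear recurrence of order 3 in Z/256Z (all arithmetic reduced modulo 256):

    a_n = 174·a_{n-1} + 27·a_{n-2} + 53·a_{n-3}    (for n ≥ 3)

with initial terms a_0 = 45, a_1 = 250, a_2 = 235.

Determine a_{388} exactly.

133

a_3 = 174·235 + 27·250 + 53·45 = 105
a_4 = 174·105 + 27·235 + 53·250 = 233
a_5 = 174·233 + 27·105 + 53·235 = 24
a_6 = 174·24 + 27·233 + 53·105 = 160
a_7 = 174·160 + 27·24 + 53·233 = 133
a_8 = 174·133 + 27·160 + 53·24 = 62
Continuing the recurrence:
  a_9 = 75;  a_10 = 13;  a_11 = 149;  a_12 = 44;  a_13 = 80;  a_14 = 221
  a_15 = 194;  a_16 = 187;  a_17 = 81;  a_18 = 241;  a_19 = 16;  a_20 = 16
  a_21 = 117;  a_22 = 134;  a_23 = 187;  a_24 = 117;  a_25 = 253;  a_26 = 4
  a_27 = 160;  a_28 = 141;  a_29 = 138;  a_30 = 203;  a_31 = 185;  a_32 = 185
  a_33 = 72;  a_34 = 192;  a_35 = 101;  a_36 = 206;  a_37 = 107;  a_38 = 93
  a_39 = 37;  a_40 = 28;  a_41 = 48;  a_42 = 61;  a_43 = 82;  a_44 = 27
  a_45 = 161;  a_46 = 65;  a_47 = 192;  a_48 = 176;  a_49 = 85;  a_50 = 22
  a_51 = 91;  a_52 = 197;  a_53 = 13;  a_54 = 116;  a_55 = 0;  a_56 = 237
  a_57 = 26;  a_58 = 171;  a_59 = 9;  a_60 = 137;  a_61 = 120;  a_62 = 224
  a_63 = 69;  a_64 = 94;  a_65 = 139;  a_66 = 173;  a_67 = 181;  a_68 = 12
  a_69 = 16;  a_70 = 157;  a_71 = 226;  a_72 = 123;  a_73 = 241;  a_74 = 145
  a_75 = 112;  a_76 = 80;  a_77 = 53;  a_78 = 166;  a_79 = 251;  a_80 = 21
  a_81 = 29;  a_82 = 228;  a_83 = 96;  a_84 = 77;  a_85 = 170;  a_86 = 139
  a_87 = 89;  a_88 = 89;  a_89 = 168;  a_90 = 0;  a_91 = 37;  a_92 = 238
  a_93 = 171;  a_94 = 253;  a_95 = 69;  a_96 = 252;  a_97 = 240;  a_98 = 253
  a_99 = 114;  a_100 = 219;  a_101 = 65;  a_102 = 225;  a_103 = 32;  a_104 = 240
  a_105 = 21;  a_106 = 54;  a_107 = 155;  a_108 = 101;  a_109 = 45;  a_110 = 84
  a_111 = 192;  a_112 = 173;  a_113 = 58;  a_114 = 107;  a_115 = 169;  a_116 = 41
  a_117 = 216;  a_118 = 32;  a_119 = 5;  a_120 = 126;  a_121 = 203;  a_122 = 77
  a_123 = 213;  a_124 = 236;  a_125 = 208;  a_126 = 93;  a_127 = 2;  a_128 = 59
  a_129 = 145;  a_130 = 49;  a_131 = 208;  a_132 = 144;  a_133 = 245;  a_134 = 198
  a_135 = 59;  a_136 = 181;  a_137 = 61;  a_138 = 196;  a_139 = 32;  a_140 = 13
  a_141 = 202;  a_142 = 75;  a_143 = 249;  a_144 = 249;  a_145 = 8;  a_146 = 64
  a_147 = 229;  a_148 = 14;  a_149 = 235;  a_150 = 157;  a_151 = 101;  a_152 = 220
  a_153 = 176;  a_154 = 189;  a_155 = 146;  a_156 = 155;  a_157 = 225;  a_158 = 129
  a_159 = 128;  a_160 = 48;  a_161 = 213;  a_162 = 86;  a_163 = 219;  a_164 = 5
  a_165 = 77;  a_166 = 52;  a_167 = 128;  a_168 = 109;  a_169 = 90;  a_170 = 43
  a_171 = 73;  a_172 = 201;  a_173 = 56;  a_174 = 96;  a_175 = 197;  a_176 = 158
  a_177 = 11;  a_178 = 237;  a_179 = 245;  a_180 = 204;  a_181 = 144;  a_182 = 29
  a_183 = 34;  a_184 = 251;  a_185 = 49;  a_186 = 209;  a_187 = 48;  a_188 = 208
  a_189 = 181;  a_190 = 230;  a_191 = 123;  a_192 = 85;  a_193 = 93;  a_194 = 164
  a_195 = 224;  a_196 = 205;  a_197 = 234;  a_198 = 11;  a_199 = 153;  a_200 = 153
  a_201 = 104;  a_202 = 128;  a_203 = 165;  a_204 = 46;  a_205 = 43;  a_206 = 61
  a_207 = 133;  a_208 = 188;  a_209 = 112;  a_210 = 125;  a_211 = 178;  a_212 = 91
  a_213 = 129;  a_214 = 33;  a_215 = 224;  a_216 = 112;  a_217 = 149;  a_218 = 118
  a_219 = 27;  a_220 = 165;  a_221 = 109;  a_222 = 20;  a_223 = 64;  a_224 = 45
  a_225 = 122;  a_226 = 235;  a_227 = 233;  a_228 = 105;  a_229 = 152;  a_230 = 160
  a_231 = 133;  a_232 = 190;  a_233 = 75;  a_234 = 141;  a_235 = 21;  a_236 = 172
  a_237 = 80;  a_238 = 221;  a_239 = 66;  a_240 = 187;  a_241 = 209;  a_242 = 113
  a_243 = 144;  a_244 = 16;  a_245 = 117;  a_246 = 6;  a_247 = 187;  a_248 = 245
  a_249 = 125;  a_250 = 132;  a_251 = 160;  a_252 = 141;  a_253 = 10;  a_254 = 203
  a_255 = 57;  a_256 = 57;  a_257 = 200;  a_258 = 192;  a_259 = 101;  a_260 = 78
  a_261 = 107;  a_262 = 221;  a_263 = 165;  a_264 = 156;  a_265 = 48;  a_266 = 61
  a_267 = 210;  a_268 = 27;  a_269 = 33;  a_270 = 193;  a_271 = 64;  a_272 = 176
  a_273 = 85;  a_274 = 150;  a_275 = 91;  a_276 = 69;  a_277 = 141;  a_278 = 244
  a_279 = 0;  a_280 = 237;  a_281 = 154;  a_282 = 171;  a_283 = 137;  a_284 = 9
  a_285 = 248;  a_286 = 224;  a_287 = 69;  a_288 = 222;  a_289 = 139;  a_290 = 45
  a_291 = 53;  a_292 = 140;  a_293 = 16;  a_294 = 157;  a_295 = 98;  a_296 = 123
  a_297 = 113;  a_298 = 17;  a_299 = 240;  a_300 = 80;  a_301 = 53;  a_302 = 38
  a_303 = 251;  a_304 = 149;  a_305 = 157;  a_306 = 100;  a_307 = 96;  a_308 = 77
  a_309 = 42;  a_310 = 139;  a_311 = 217;  a_312 = 217;  a_313 = 40;  a_314 = 0
  a_315 = 37;  a_316 = 110;  a_317 = 171;  a_318 = 125;  a_319 = 197;  a_320 = 124
  a_321 = 240;  a_322 = 253;  a_323 = 242;  a_324 = 219;  a_325 = 193;  a_326 = 97
  a_327 = 160;  a_328 = 240;  a_329 = 21;  a_330 = 182;  a_331 = 155;  a_332 = 229
  a_333 = 173;  a_334 = 212;  a_335 = 192;  a_336 = 173;  a_337 = 186;  a_338 = 107
  a_339 = 41;  a_340 = 169;  a_341 = 88;  a_342 = 32;  a_343 = 5;  a_344 = 254
  a_345 = 203;  a_346 = 205;  a_347 = 85;  a_348 = 108;  a_349 = 208;  a_350 = 93
  a_351 = 130;  a_352 = 59;  a_353 = 17;  a_354 = 177;  a_355 = 80;  a_356 = 144
  a_357 = 245;  a_358 = 70;  a_359 = 59;  a_360 = 53;  a_361 = 189;  a_362 = 68
  a_363 = 32;  a_364 = 13;  a_365 = 74;  a_366 = 75;  a_367 = 121;  a_368 = 121
  a_369 = 136;  a_370 = 64;  a_371 = 229;  a_372 = 142;  a_373 = 235;  a_374 = 29
  a_375 = 229;  a_376 = 92;  a_377 = 176;  a_378 = 189;  a_379 = 18;  a_380 = 155
  a_381 = 97;  a_382 = 1;  a_383 = 0;  a_384 = 48;  a_385 = 213;  a_386 = 214
a_387 = 174·214 + 27·213 + 53·48 = 219
a_388 = 174·219 + 27·214 + 53·213 = 133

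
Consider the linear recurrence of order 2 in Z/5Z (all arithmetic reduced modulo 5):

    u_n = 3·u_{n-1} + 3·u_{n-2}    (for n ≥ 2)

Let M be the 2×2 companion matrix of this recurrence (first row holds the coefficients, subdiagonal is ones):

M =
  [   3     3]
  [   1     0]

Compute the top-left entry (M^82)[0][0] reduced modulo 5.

2

(M^82)[0][0] is the top entry after applying M 82 times to the unit state (1, 0). Equivalently it is h_{83} for the auxiliary sequence (h_n) obeying the same recurrence with h_1 = 1 and h_i = 0 for 0 ≤ i < 1:
h_2 = 3·1 + 3·0 = 3
h_3 = 3·3 + 3·1 = 2
h_4 = 3·2 + 3·3 = 0
h_5 = 3·0 + 3·2 = 1
(h_4, h_5) = (0, 1) = (h_0, h_1), so the sequence has period 4.
83 ≡ 3 (mod 4), hence h_83 = h_3 = 2.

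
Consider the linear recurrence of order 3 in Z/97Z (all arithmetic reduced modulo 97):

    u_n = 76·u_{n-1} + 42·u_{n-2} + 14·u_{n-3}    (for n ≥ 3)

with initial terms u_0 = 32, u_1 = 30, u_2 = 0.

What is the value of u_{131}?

u_3 = 76·0 + 42·30 + 14·32 = 59
u_4 = 76·59 + 42·0 + 14·30 = 54
u_5 = 76·54 + 42·59 + 14·0 = 83
u_6 = 76·83 + 42·54 + 14·59 = 90
u_7 = 76·90 + 42·83 + 14·54 = 24
u_8 = 76·24 + 42·90 + 14·83 = 73
u_9 = 76·73 + 42·24 + 14·90 = 56
u_10 = 76·56 + 42·73 + 14·24 = 92
u_11 = 76·92 + 42·56 + 14·73 = 84
u_12 = 76·84 + 42·92 + 14·56 = 71
u_13 = 76·71 + 42·84 + 14·92 = 27
u_14 = 76·27 + 42·71 + 14·84 = 2
u_15 = 76·2 + 42·27 + 14·71 = 49
u_16 = 76·49 + 42·2 + 14·27 = 15
u_17 = 76·15 + 42·49 + 14·2 = 25
u_18 = 76·25 + 42·15 + 14·49 = 15
u_19 = 76·15 + 42·25 + 14·15 = 72
u_20 = 76·72 + 42·15 + 14·25 = 50
u_21 = 76·50 + 42·72 + 14·15 = 50
u_22 = 76·50 + 42·50 + 14·72 = 21
u_23 = 76·21 + 42·50 + 14·50 = 31
u_24 = 76·31 + 42·21 + 14·50 = 58
u_25 = 76·58 + 42·31 + 14·21 = 87
u_26 = 76·87 + 42·58 + 14·31 = 73
u_27 = 76·73 + 42·87 + 14·58 = 23
u_28 = 76·23 + 42·73 + 14·87 = 18
u_29 = 76·18 + 42·23 + 14·73 = 58
u_30 = 76·58 + 42·18 + 14·23 = 54
u_31 = 76·54 + 42·58 + 14·18 = 2
u_32 = 76·2 + 42·54 + 14·58 = 31
u_33 = 76·31 + 42·2 + 14·54 = 92
u_34 = 76·92 + 42·31 + 14·2 = 77
u_35 = 76·77 + 42·92 + 14·31 = 62
u_36 = 76·62 + 42·77 + 14·92 = 19
u_37 = 76·19 + 42·62 + 14·77 = 82
u_38 = 76·82 + 42·19 + 14·62 = 41
u_39 = 76·41 + 42·82 + 14·19 = 36
u_40 = 76·36 + 42·41 + 14·82 = 77
u_41 = 76·77 + 42·36 + 14·41 = 81
u_42 = 76·81 + 42·77 + 14·36 = 0
u_43 = 76·0 + 42·81 + 14·77 = 18
u_44 = 76·18 + 42·0 + 14·81 = 77
u_45 = 76·77 + 42·18 + 14·0 = 12
u_46 = 76·12 + 42·77 + 14·18 = 33
u_47 = 76·33 + 42·12 + 14·77 = 16
u_48 = 76·16 + 42·33 + 14·12 = 54
u_49 = 76·54 + 42·16 + 14·33 = 0
u_50 = 76·0 + 42·54 + 14·16 = 67
u_51 = 76·67 + 42·0 + 14·54 = 28
u_52 = 76·28 + 42·67 + 14·0 = 92
u_53 = 76·92 + 42·28 + 14·67 = 85
u_54 = 76·85 + 42·92 + 14·28 = 46
u_55 = 76·46 + 42·85 + 14·92 = 12
u_56 = 76·12 + 42·46 + 14·85 = 57
u_57 = 76·57 + 42·12 + 14·46 = 48
u_58 = 76·48 + 42·57 + 14·12 = 2
u_59 = 76·2 + 42·48 + 14·57 = 56
u_60 = 76·56 + 42·2 + 14·48 = 65
u_61 = 76·65 + 42·56 + 14·2 = 45
u_62 = 76·45 + 42·65 + 14·56 = 47
u_63 = 76·47 + 42·45 + 14·65 = 67
u_64 = 76·67 + 42·47 + 14·45 = 33
u_65 = 76·33 + 42·67 + 14·47 = 63
u_66 = 76·63 + 42·33 + 14·67 = 31
u_67 = 76·31 + 42·63 + 14·33 = 32
u_68 = 76·32 + 42·31 + 14·63 = 57
u_69 = 76·57 + 42·32 + 14·31 = 96
u_70 = 76·96 + 42·57 + 14·32 = 50
u_71 = 76·50 + 42·96 + 14·57 = 94
u_72 = 76·94 + 42·50 + 14·96 = 15
u_73 = 76·15 + 42·94 + 14·50 = 65
u_74 = 76·65 + 42·15 + 14·94 = 96
u_75 = 76·96 + 42·65 + 14·15 = 51
u_76 = 76·51 + 42·96 + 14·65 = 88
u_77 = 76·88 + 42·51 + 14·96 = 86
u_78 = 76·86 + 42·88 + 14·51 = 82
u_79 = 76·82 + 42·86 + 14·88 = 18
u_80 = 76·18 + 42·82 + 14·86 = 2
u_81 = 76·2 + 42·18 + 14·82 = 19
u_82 = 76·19 + 42·2 + 14·18 = 34
u_83 = 76·34 + 42·19 + 14·2 = 15
u_84 = 76·15 + 42·34 + 14·19 = 21
u_85 = 76·21 + 42·15 + 14·34 = 83
u_86 = 76·83 + 42·21 + 14·15 = 28
u_87 = 76·28 + 42·83 + 14·21 = 88
u_88 = 76·88 + 42·28 + 14·83 = 5
u_89 = 76·5 + 42·88 + 14·28 = 6
u_90 = 76·6 + 42·5 + 14·88 = 55
u_91 = 76·55 + 42·6 + 14·5 = 40
u_92 = 76·40 + 42·55 + 14·6 = 2
u_93 = 76·2 + 42·40 + 14·55 = 80
u_94 = 76·80 + 42·2 + 14·40 = 31
u_95 = 76·31 + 42·80 + 14·2 = 21
u_96 = 76·21 + 42·31 + 14·80 = 41
u_97 = 76·41 + 42·21 + 14·31 = 67
u_98 = 76·67 + 42·41 + 14·21 = 27
u_99 = 76·27 + 42·67 + 14·41 = 8
u_100 = 76·8 + 42·27 + 14·67 = 61
u_101 = 76·61 + 42·8 + 14·27 = 15
u_102 = 76·15 + 42·61 + 14·8 = 31
u_103 = 76·31 + 42·15 + 14·61 = 57
u_104 = 76·57 + 42·31 + 14·15 = 24
u_105 = 76·24 + 42·57 + 14·31 = 93
u_106 = 76·93 + 42·24 + 14·57 = 47
u_107 = 76·47 + 42·93 + 14·24 = 54
u_108 = 76·54 + 42·47 + 14·93 = 8
u_109 = 76·8 + 42·54 + 14·47 = 42
u_110 = 76·42 + 42·8 + 14·54 = 16
u_111 = 76·16 + 42·42 + 14·8 = 85
u_112 = 76·85 + 42·16 + 14·42 = 57
u_113 = 76·57 + 42·85 + 14·16 = 75
u_114 = 76·75 + 42·57 + 14·85 = 69
u_115 = 76·69 + 42·75 + 14·57 = 74
u_116 = 76·74 + 42·69 + 14·75 = 66
u_117 = 76·66 + 42·74 + 14·69 = 69
u_118 = 76·69 + 42·66 + 14·74 = 31
u_119 = 76·31 + 42·69 + 14·66 = 67
u_120 = 76·67 + 42·31 + 14·69 = 85
u_121 = 76·85 + 42·67 + 14·31 = 8
u_122 = 76·8 + 42·85 + 14·67 = 72
u_123 = 76·72 + 42·8 + 14·85 = 14
u_124 = 76·14 + 42·72 + 14·8 = 29
u_125 = 76·29 + 42·14 + 14·72 = 17
u_126 = 76·17 + 42·29 + 14·14 = 87
u_127 = 76·87 + 42·17 + 14·29 = 69
u_128 = 76·69 + 42·87 + 14·17 = 18
u_129 = 76·18 + 42·69 + 14·87 = 52
u_130 = 76·52 + 42·18 + 14·69 = 48
u_131 = 76·48 + 42·52 + 14·18 = 70

70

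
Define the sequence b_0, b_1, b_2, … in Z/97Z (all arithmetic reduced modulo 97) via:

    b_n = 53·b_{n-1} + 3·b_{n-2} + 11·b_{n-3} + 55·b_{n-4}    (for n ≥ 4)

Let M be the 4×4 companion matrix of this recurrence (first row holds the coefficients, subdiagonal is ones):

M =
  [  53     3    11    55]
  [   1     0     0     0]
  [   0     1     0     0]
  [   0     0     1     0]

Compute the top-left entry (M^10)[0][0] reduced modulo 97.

(M^10)[0][0] is the top entry after applying M 10 times to the unit state (1, 0, 0, 0). Equivalently it is h_{13} for the auxiliary sequence (h_n) obeying the same recurrence with h_3 = 1 and h_i = 0 for 0 ≤ i < 3:
h_4 = 53·1 + 3·0 + 11·0 + 55·0 = 53
h_5 = 53·53 + 3·1 + 11·0 + 55·0 = 96
h_6 = 53·96 + 3·53 + 11·1 + 55·0 = 20
h_7 = 53·20 + 3·96 + 11·53 + 55·1 = 46
h_8 = 53·46 + 3·20 + 11·96 + 55·53 = 67
h_9 = 53·67 + 3·46 + 11·20 + 55·96 = 71
h_10 = 53·71 + 3·67 + 11·46 + 55·20 = 41
h_11 = 53·41 + 3·71 + 11·67 + 55·46 = 27
h_12 = 53·27 + 3·41 + 11·71 + 55·67 = 6
h_13 = 53·6 + 3·27 + 11·41 + 55·71 = 2

2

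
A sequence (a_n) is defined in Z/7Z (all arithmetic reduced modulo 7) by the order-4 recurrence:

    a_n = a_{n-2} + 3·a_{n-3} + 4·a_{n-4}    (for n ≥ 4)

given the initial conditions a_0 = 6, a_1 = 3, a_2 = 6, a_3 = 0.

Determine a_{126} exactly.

a_4 = 0·0 + 1·6 + 3·3 + 4·6 = 4
a_5 = 0·4 + 1·0 + 3·6 + 4·3 = 2
a_6 = 0·2 + 1·4 + 3·0 + 4·6 = 0
a_7 = 0·0 + 1·2 + 3·4 + 4·0 = 0
a_8 = 0·0 + 1·0 + 3·2 + 4·4 = 1
a_9 = 0·1 + 1·0 + 3·0 + 4·2 = 1
a_10 = 0·1 + 1·1 + 3·0 + 4·0 = 1
a_11 = 0·1 + 1·1 + 3·1 + 4·0 = 4
a_12 = 0·4 + 1·1 + 3·1 + 4·1 = 1
a_13 = 0·1 + 1·4 + 3·1 + 4·1 = 4
a_14 = 0·4 + 1·1 + 3·4 + 4·1 = 3
a_15 = 0·3 + 1·4 + 3·1 + 4·4 = 2
a_16 = 0·2 + 1·3 + 3·4 + 4·1 = 5
a_17 = 0·5 + 1·2 + 3·3 + 4·4 = 6
a_18 = 0·6 + 1·5 + 3·2 + 4·3 = 2
a_19 = 0·2 + 1·6 + 3·5 + 4·2 = 1
a_20 = 0·1 + 1·2 + 3·6 + 4·5 = 5
a_21 = 0·5 + 1·1 + 3·2 + 4·6 = 3
a_22 = 0·3 + 1·5 + 3·1 + 4·2 = 2
a_23 = 0·2 + 1·3 + 3·5 + 4·1 = 1
a_24 = 0·1 + 1·2 + 3·3 + 4·5 = 3
a_25 = 0·3 + 1·1 + 3·2 + 4·3 = 5
a_26 = 0·5 + 1·3 + 3·1 + 4·2 = 0
a_27 = 0·0 + 1·5 + 3·3 + 4·1 = 4
a_28 = 0·4 + 1·0 + 3·5 + 4·3 = 6
a_29 = 0·6 + 1·4 + 3·0 + 4·5 = 3
a_30 = 0·3 + 1·6 + 3·4 + 4·0 = 4
a_31 = 0·4 + 1·3 + 3·6 + 4·4 = 2
a_32 = 0·2 + 1·4 + 3·3 + 4·6 = 2
a_33 = 0·2 + 1·2 + 3·4 + 4·3 = 5
a_34 = 0·5 + 1·2 + 3·2 + 4·4 = 3
a_35 = 0·3 + 1·5 + 3·2 + 4·2 = 5
a_36 = 0·5 + 1·3 + 3·5 + 4·2 = 5
a_37 = 0·5 + 1·5 + 3·3 + 4·5 = 6
a_38 = 0·6 + 1·5 + 3·5 + 4·3 = 4
a_39 = 0·4 + 1·6 + 3·5 + 4·5 = 6
a_40 = 0·6 + 1·4 + 3·6 + 4·5 = 0
a_41 = 0·0 + 1·6 + 3·4 + 4·6 = 0
a_42 = 0·0 + 1·0 + 3·6 + 4·4 = 6
a_43 = 0·6 + 1·0 + 3·0 + 4·6 = 3
a_44 = 0·3 + 1·6 + 3·0 + 4·0 = 6
a_45 = 0·6 + 1·3 + 3·6 + 4·0 = 0
(a_42, a_43, a_44, a_45) = (6, 3, 6, 0) = (a_0, a_1, a_2, a_3), so the sequence has period 42.
126 ≡ 0 (mod 42), hence a_126 = a_0 = 6.

6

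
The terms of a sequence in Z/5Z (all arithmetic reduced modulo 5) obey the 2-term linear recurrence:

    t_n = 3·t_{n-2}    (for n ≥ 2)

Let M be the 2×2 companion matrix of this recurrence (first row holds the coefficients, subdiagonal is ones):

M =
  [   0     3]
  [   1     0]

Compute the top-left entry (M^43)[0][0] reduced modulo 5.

0

(M^43)[0][0] is the top entry after applying M 43 times to the unit state (1, 0). Equivalently it is h_{44} for the auxiliary sequence (h_n) obeying the same recurrence with h_1 = 1 and h_i = 0 for 0 ≤ i < 1:
h_2 = 0·1 + 3·0 = 0
h_3 = 0·0 + 3·1 = 3
h_4 = 0·3 + 3·0 = 0
h_5 = 0·0 + 3·3 = 4
h_6 = 0·4 + 3·0 = 0
h_7 = 0·0 + 3·4 = 2
h_8 = 0·2 + 3·0 = 0
h_9 = 0·0 + 3·2 = 1
(h_8, h_9) = (0, 1) = (h_0, h_1), so the sequence has period 8.
44 ≡ 4 (mod 8), hence h_44 = h_4 = 0.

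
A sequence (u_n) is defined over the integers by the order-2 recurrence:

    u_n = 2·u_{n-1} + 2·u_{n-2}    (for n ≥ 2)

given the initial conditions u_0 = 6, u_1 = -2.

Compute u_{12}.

119424

u_2 = 2·-2 + 2·6 = 8
u_3 = 2·8 + 2·-2 = 12
u_4 = 2·12 + 2·8 = 40
u_5 = 2·40 + 2·12 = 104
u_6 = 2·104 + 2·40 = 288
u_7 = 2·288 + 2·104 = 784
u_8 = 2·784 + 2·288 = 2144
u_9 = 2·2144 + 2·784 = 5856
u_10 = 2·5856 + 2·2144 = 16000
u_11 = 2·16000 + 2·5856 = 43712
u_12 = 2·43712 + 2·16000 = 119424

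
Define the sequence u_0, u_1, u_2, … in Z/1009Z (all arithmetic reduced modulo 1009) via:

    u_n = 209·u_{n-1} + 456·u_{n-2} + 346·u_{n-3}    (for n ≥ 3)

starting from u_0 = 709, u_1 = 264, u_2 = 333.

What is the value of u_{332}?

949

u_3 = 209·333 + 456·264 + 346·709 = 416
u_4 = 209·416 + 456·333 + 346·264 = 193
u_5 = 209·193 + 456·416 + 346·333 = 173
u_6 = 209·173 + 456·193 + 346·416 = 716
u_7 = 209·716 + 456·173 + 346·193 = 682
u_8 = 209·682 + 456·716 + 346·173 = 176
Continuing the recurrence:
  u_9 = 202;  u_10 = 251;  u_11 = 640;  u_12 = 273;  u_13 = 864;  u_14 = 815
  u_15 = 909;  u_16 = 897;  u_17 = 83;  u_18 = 287;  u_19 = 557;  u_20 = 546
  u_21 = 241;  u_22 = 684;  u_23 = 835;  u_24 = 729;  u_25 = 927;  u_26 = 814
  u_27 = 539;  u_28 = 404;  u_29 = 410;  u_30 = 340;  u_31 = 258;  u_32 = 699
  u_33 = 986;  u_34 = 614;  u_35 = 488;  u_36 = 688;  u_37 = 607;  u_38 = 3
  u_39 = 877;  u_40 = 164;  u_41 = 347;  u_42 = 735;  u_43 = 306;  u_44 = 550
  u_45 = 260;  u_46 = 353;  u_47 = 226;  u_48 = 507;  u_49 = 205;  u_50 = 92
  u_51 = 565;  u_52 = 915;  u_53 = 423;  u_54 = 891;  u_55 = 496;  u_56 = 468
  u_57 = 640;  u_58 = 158;  u_59 = 452;  u_60 = 500;  u_61 = 22;  u_62 = 525
  u_63 = 147;  u_64 = 260;  u_65 = 322;  u_66 = 614;  u_67 = 869;  u_68 = 914
  u_69 = 606;  u_70 = 588;  u_71 = 91;  u_72 = 395;  u_73 = 583;  u_74 = 483
  u_75 = 983;  u_76 = 824;  u_77 = 562;  u_78 = 895;  u_79 = 942;  u_80 = 322
  u_81 = 329;  u_82 = 701;  u_83 = 309;  u_84 = 634;  u_85 = 357;  u_86 = 437
  u_87 = 268;  u_88 = 431;  u_89 = 249;  u_90 = 263;  u_91 = 811;  u_92 = 233
  u_93 = 975;  u_94 = 364;  u_95 = 939;  u_96 = 348;  u_97 = 271;  u_98 = 406
  u_99 = 913;  u_100 = 534;  u_101 = 452;  u_102 = 38;  u_103 = 263;  u_104 = 653
  u_105 = 150;  u_106 = 372;  u_107 = 774;  u_108 = 887;  u_109 = 90;  u_110 = 930
  u_111 = 479;  u_112 = 381;  u_113 = 307;  u_114 = 33;  u_115 = 231;  u_116 = 37
  u_117 = 380;  u_118 = 652;  u_119 = 479;  u_120 = 187;  u_121 = 797;  u_122 = 862
  u_123 = 874;  u_124 = 913;  u_125 = 702;  u_126 = 737;  u_127 = 1005;  u_128 = 980
  u_129 = 921;  u_130 = 297;  u_131 = 812;  u_132 = 244;  u_133 = 359;  u_134 = 80
  u_135 = 490;  u_136 = 764;  u_137 = 133;  u_138 = 861;  u_139 = 441;  u_140 = 69
  u_141 = 851;  u_142 = 687;  u_143 = 563;  u_144 = 923;  u_145 = 208;  u_146 = 281
  u_147 = 723;  u_148 = 79;  u_149 = 474;  u_150 = 819;  u_151 = 959;  u_152 = 320
  u_153 = 538;  u_154 = 920;  u_155 = 441;  u_156 = 618;  u_157 = 800;  u_158 = 230
  u_159 = 109;  u_160 = 861;  u_161 = 479;  u_162 = 716;  u_163 = 34;  u_164 = 890
  u_165 = 245;  u_166 = 633;  u_167 = 34;  u_168 = 131;  u_169 = 570;  u_170 = 938
  u_171 = 824;  u_172 = 54;  u_173 = 233;  u_174 = 230;  u_175 = 463;  u_176 = 754
  u_177 = 298;  u_178 = 255;  u_179 = 53;  u_180 = 413;  u_181 = 951;  u_182 = 816
  u_183 = 438;  u_184 = 619;  u_185 = 990;  u_186 = 7;  u_187 = 128;  u_188 = 163
  u_189 = 11;  u_190 = 844;  u_191 = 695;  u_192 = 164;  u_193 = 487;  u_194 = 320
  u_195 = 618;  u_196 = 633;  u_197 = 145;  u_198 = 29;  u_199 = 607;  u_200 = 565
  u_201 = 302;  u_202 = 46;  u_203 = 765;  u_204 = 815;  u_205 = 321;  u_206 = 146
  u_207 = 794;  u_208 = 528;  u_209 = 270;  u_210 = 828;  u_211 = 594;  u_212 = 833
  u_213 = 933;  u_214 = 412;  u_215 = 646;  u_216 = 953;  u_217 = 635;  u_218 = 752
  u_219 = 545;  u_220 = 497;  u_221 = 122;  u_222 = 776;  u_223 = 304;  u_224 = 509
  u_225 = 929;  u_226 = 715;  u_227 = 495;  u_228 = 233;  u_229 = 154;  u_230 = 950
  u_231 = 278;  u_232 = 735;  u_233 = 656;  u_234 = 385;  u_235 = 259;  u_236 = 599
  u_237 = 148;  u_238 = 180;  u_239 = 581;  u_240 = 449;  u_241 = 304;  u_242 = 121
  u_243 = 423;  u_244 = 553;  u_245 = 208;  u_246 = 56;  u_247 = 235;  u_248 = 314
  u_249 = 452;  u_250 = 118;  u_251 = 394;  u_252 = 945;  u_253 = 271;  u_254 = 321
  u_255 = 18;  u_256 = 735;  u_257 = 459;  u_258 = 422;  u_259 = 898;  u_260 = 122
  u_261 = 823;  u_262 = 550;  u_263 = 707;  u_264 = 228;  u_265 = 349;  u_266 = 778
  u_267 = 61;  u_268 = 924;  u_269 = 755;  u_270 = 899;  u_271 = 279;  u_272 = 987
  u_273 = 819;  u_274 = 378;  u_275 = 894;  u_276 = 864;  u_277 = 620;  u_278 = 463
  u_279 = 383;  u_280 = 186;  u_281 = 390;  u_282 = 180;  u_283 = 323;  u_284 = 998
  u_285 = 424;  u_286 = 621;  u_287 = 483;  u_288 = 93;  u_289 = 501;  u_290 = 436
  u_291 = 626;  u_292 = 514;  u_293 = 896;  u_294 = 556;  u_295 = 360;  u_296 = 95
  u_297 = 34;  u_298 = 429;  u_299 = 811;  u_300 = 530;  u_301 = 413;  u_302 = 176
  u_303 = 856;  u_304 = 476;  u_305 = 811;  u_306 = 647;  u_307 = 768;  u_308 = 589
  u_309 = 961;  u_310 = 609;  u_311 = 433;  u_312 = 461;  u_313 = 11;  u_314 = 102
  u_315 = 184;  u_316 = 991;  u_317 = 408;  u_318 = 477;  u_319 = 20;  u_320 = 629
  u_321 = 905;  u_322 = 587;  u_323 = 283;  u_324 = 243;  u_325 = 526;  u_326 = 825
  u_327 = 940;  u_328 = 933;  u_329 = 987;  u_330 = 439
u_331 = 209·439 + 456·987 + 346·933 = 937
u_332 = 209·937 + 456·439 + 346·987 = 949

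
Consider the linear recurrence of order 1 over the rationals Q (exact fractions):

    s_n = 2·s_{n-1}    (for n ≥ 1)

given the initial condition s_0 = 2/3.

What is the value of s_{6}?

128/3

s_1 = 2·2/3 = 4/3
s_2 = 2·4/3 = 8/3
s_3 = 2·8/3 = 16/3
s_4 = 2·16/3 = 32/3
s_5 = 2·32/3 = 64/3
s_6 = 2·64/3 = 128/3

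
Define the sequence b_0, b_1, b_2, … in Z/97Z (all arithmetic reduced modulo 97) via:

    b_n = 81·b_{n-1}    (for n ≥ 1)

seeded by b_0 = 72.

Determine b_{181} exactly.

12

b_1 = 81·72 = 12
b_2 = 81·12 = 2
b_3 = 81·2 = 65
b_4 = 81·65 = 27
b_5 = 81·27 = 53
b_6 = 81·53 = 25
b_7 = 81·25 = 85
b_8 = 81·85 = 95
b_9 = 81·95 = 32
b_10 = 81·32 = 70
b_11 = 81·70 = 44
b_12 = 81·44 = 72
(b_12) = (72) = (b_0), so the sequence has period 12.
181 ≡ 1 (mod 12), hence b_181 = b_1 = 12.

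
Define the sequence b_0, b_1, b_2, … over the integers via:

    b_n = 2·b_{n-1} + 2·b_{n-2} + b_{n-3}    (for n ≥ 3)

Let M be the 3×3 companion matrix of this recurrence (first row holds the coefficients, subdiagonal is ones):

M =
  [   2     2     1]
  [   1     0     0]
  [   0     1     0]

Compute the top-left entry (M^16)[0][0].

12738896

(M^16)[0][0] is the top entry after applying M 16 times to the unit state (1, 0, 0). Equivalently it is h_{18} for the auxiliary sequence (h_n) obeying the same recurrence with h_2 = 1 and h_i = 0 for 0 ≤ i < 2:
h_3 = 2·1 + 2·0 + 1·0 = 2
h_4 = 2·2 + 2·1 + 1·0 = 6
h_5 = 2·6 + 2·2 + 1·1 = 17
h_6 = 2·17 + 2·6 + 1·2 = 48
h_7 = 2·48 + 2·17 + 1·6 = 136
h_8 = 2·136 + 2·48 + 1·17 = 385
h_9 = 2·385 + 2·136 + 1·48 = 1090
h_10 = 2·1090 + 2·385 + 1·136 = 3086
h_11 = 2·3086 + 2·1090 + 1·385 = 8737
h_12 = 2·8737 + 2·3086 + 1·1090 = 24736
h_13 = 2·24736 + 2·8737 + 1·3086 = 70032
h_14 = 2·70032 + 2·24736 + 1·8737 = 198273
h_15 = 2·198273 + 2·70032 + 1·24736 = 561346
h_16 = 2·561346 + 2·198273 + 1·70032 = 1589270
h_17 = 2·1589270 + 2·561346 + 1·198273 = 4499505
h_18 = 2·4499505 + 2·1589270 + 1·561346 = 12738896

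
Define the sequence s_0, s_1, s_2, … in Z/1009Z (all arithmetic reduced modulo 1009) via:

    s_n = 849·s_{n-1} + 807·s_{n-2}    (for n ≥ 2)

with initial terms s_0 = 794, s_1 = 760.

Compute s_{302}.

s_2 = 849·760 + 807·794 = 532
s_3 = 849·532 + 807·760 = 493
s_4 = 849·493 + 807·532 = 321
s_5 = 849·321 + 807·493 = 404
s_6 = 849·404 + 807·321 = 679
s_7 = 849·679 + 807·404 = 453
Continuing the recurrence:
  s_8 = 234;  s_9 = 206;  s_10 = 492;  s_11 = 748;  s_12 = 898;  s_13 = 861
  s_14 = 697;  s_15 = 105;  s_16 = 819;  s_17 = 109;  s_18 = 760;  s_19 = 669
  s_20 = 771;  s_21 = 815;  s_22 = 414;  s_23 = 191;  s_24 = 838;  s_25 = 886
  s_26 = 745;  s_27 = 492;  s_28 = 842;  s_29 = 993;  s_30 = 979;  s_31 = 969
  s_32 = 352;  s_33 = 192;  s_34 = 85;  s_35 = 84;  s_36 = 669;  s_37 = 99
  s_38 = 372;  s_39 = 193;  s_40 = 930;  s_41 = 897;  s_42 = 581;  s_43 = 294
  s_44 = 65;  s_45 = 842;  s_46 = 473;  s_47 = 432;  s_48 = 810;  s_49 = 71
  s_50 = 586;  s_51 = 870;  s_52 = 732;  s_53 = 759;  s_54 = 99;  s_55 = 354
  s_56 = 46;  s_57 = 843;  s_58 = 115;  s_59 = 1006;  s_60 = 457;  s_61 = 134
  s_62 = 263;  s_63 = 473;  s_64 = 346;  s_65 = 444;  s_66 = 328;  s_67 = 101
  s_68 = 322;  s_69 = 726;  s_70 = 416;  s_71 = 696;  s_72 = 354;  s_73 = 532
  s_74 = 776;  s_75 = 446;  s_76 = 931;  s_77 = 81;  s_78 = 778;  s_79 = 418
  s_80 = 971;  s_81 = 346;  s_82 = 748;  s_83 = 120;  s_84 = 225;  s_85 = 300
  s_86 = 387;  s_87 = 578;  s_88 = 876;  s_89 = 379;  s_90 = 532;  s_91 = 771
  s_92 = 237;  s_93 = 66;  s_94 = 88;  s_95 = 840;  s_96 = 183;  s_97 = 822
  s_98 = 17;  s_99 = 748;  s_100 = 993;  s_101 = 796;  s_102 = 988;  s_103 = 981
  s_104 = 650;  s_105 = 538;  s_106 = 564;  s_107 = 866;  s_108 = 771;  s_109 = 372
  s_110 = 664;  s_111 = 236;  s_112 = 651;  s_113 = 527;  s_114 = 104;  s_115 = 4
  s_116 = 550;  s_117 = 993;  s_118 = 432;  s_119 = 706;  s_120 = 567;  s_121 = 756
  s_122 = 612;  s_123 = 609;  s_124 = 916;  s_125 = 834;  s_126 = 372;  s_127 = 46
  s_128 = 234;  s_129 = 691;  s_130 = 585;  s_131 = 906;  s_132 = 219;  s_133 = 901
  s_134 = 285;  s_135 = 432;  s_136 = 444;  s_137 = 109;  s_138 = 835;  s_139 = 777
  s_140 = 629;  s_141 = 710;  s_142 = 493;  s_143 = 689;  s_144 = 46;  s_145 = 776
  s_146 = 745;  s_147 = 514;  s_148 = 349;  s_149 = 763;  s_150 = 141;  s_151 = 898
  s_152 = 377;  s_153 = 444;  s_154 = 120;  s_155 = 84;  s_156 = 662;  s_157 = 210
  s_158 = 170;  s_159 = 1;  s_160 = 815;  s_161 = 568;  s_162 = 776;  s_163 = 237
  s_164 = 65;  s_165 = 248;  s_166 = 667;  s_167 = 588;  s_168 = 229;  s_169 = 979
  s_170 = 920;  s_171 = 120;  s_172 = 796;  s_173 = 759;  s_174 = 288;  s_175 = 384
  s_176 = 455;  s_177 = 982;  s_178 = 193;  s_179 = 808;  s_180 = 237;  s_181 = 664
  s_182 = 263;  s_183 = 367;  s_184 = 153;  s_185 = 268;  s_186 = 880;  s_187 = 810
  s_188 = 385;  s_189 = 796;  s_190 = 706;  s_191 = 696;  s_192 = 296;  s_193 = 731
  s_194 = 832;  s_195 = 729;  s_196 = 843;  s_197 = 382;  s_198 = 664;  s_199 = 234
  s_200 = 971;  s_201 = 181;  s_202 = 914;  s_203 = 836;  s_204 = 456;  s_205 = 328
  s_206 = 704;  s_207 = 706;  s_208 = 109;  s_209 = 379;  s_210 = 80;  s_211 = 443
  s_212 = 743;  s_213 = 497;  s_214 = 446;  s_215 = 785;  s_216 = 234;  s_217 = 745
  s_218 = 17;  s_219 = 158;  s_220 = 547;  s_221 = 635;  s_222 = 805;  s_223 = 225
  s_224 = 163;  s_225 = 109;  s_226 = 84;  s_227 = 866;  s_228 = 867;  s_229 = 147
  s_230 = 119;  s_231 = 707;  s_232 = 66;  s_233 = 1003;  s_234 = 745;  s_235 = 65
  s_236 = 550;  s_237 = 779;  s_238 = 366;  s_239 = 8;  s_240 = 463;  s_241 = 988
  s_242 = 644;  s_243 = 84;  s_244 = 759;  s_245 = 834;  s_246 = 807;  s_247 = 67
  s_248 = 823;  s_249 = 82;  s_250 = 236;  s_251 = 162;  s_252 = 65;  s_253 = 263
  s_254 = 285;  s_255 = 156;  s_256 = 208;  s_257 = 793;  s_258 = 616;  s_259 = 567
  s_260 = 774;  s_261 = 759;  s_262 = 696;  s_263 = 689;  s_264 = 409;  s_265 = 209
  s_266 = 986;  s_267 = 813;  s_268 = 691;  s_269 = 671;  s_270 = 263;  s_271 = 971
  s_272 = 377;  s_273 = 833;  s_274 = 438;  s_275 = 787;  s_276 = 521;  s_277 = 835
  s_278 = 291;  s_279 = 696;  s_280 = 379;  s_281 = 568;  s_282 = 56;  s_283 = 411
  s_284 = 621;  s_285 = 247;  s_286 = 514;  s_287 = 45;  s_288 = 971;  s_289 = 17
  s_290 = 920;  s_291 = 716;  s_292 = 282;  s_293 = 949;  s_294 = 59;  s_295 = 662
  s_296 = 215;  s_297 = 379;  s_298 = 866;  s_299 = 808;  s_300 = 506
s_301 = 849·506 + 807·808 = 2
s_302 = 849·2 + 807·506 = 386

386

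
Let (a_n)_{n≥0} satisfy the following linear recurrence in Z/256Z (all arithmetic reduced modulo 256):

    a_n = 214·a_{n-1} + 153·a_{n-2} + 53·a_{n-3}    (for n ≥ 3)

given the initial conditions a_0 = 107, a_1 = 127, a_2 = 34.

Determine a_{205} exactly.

54

a_3 = 214·34 + 153·127 + 53·107 = 122
a_4 = 214·122 + 153·34 + 53·127 = 153
a_5 = 214·153 + 153·122 + 53·34 = 218
a_6 = 214·218 + 153·153 + 53·122 = 239
a_7 = 214·239 + 153·218 + 53·153 = 193
a_8 = 214·193 + 153·239 + 53·218 = 79
Continuing the recurrence:
  a_9 = 222;  a_10 = 192;  a_11 = 137;  a_12 = 60;  a_13 = 201;  a_14 = 63
  a_15 = 55;  a_16 = 62;  a_17 = 190;  a_18 = 69;  a_19 = 18;  a_20 = 159
  a_21 = 245;  a_22 = 143;  a_23 = 226;  a_24 = 28;  a_25 = 21;  a_26 = 20
  a_27 = 17;  a_28 = 131;  a_29 = 207;  a_30 = 218;  a_31 = 18;  a_32 = 49
  a_33 = 218;  a_34 = 63;  a_35 = 25;  a_36 = 175;  a_37 = 70;  a_38 = 72
  a_39 = 65;  a_40 = 220;  a_41 = 169;  a_42 = 55;  a_43 = 135;  a_44 = 182
  a_45 = 54;  a_46 = 221;  a_47 = 178;  a_48 = 15;  a_49 = 173;  a_50 = 111
  a_51 = 74;  a_52 = 4;  a_53 = 141;  a_54 = 148;  a_55 = 209;  a_56 = 91
  a_57 = 159;  a_58 = 146;  a_59 = 234;  a_60 = 201;  a_61 = 26;  a_62 = 79
  a_63 = 49;  a_64 = 143;  a_65 = 46;  a_66 = 16;  a_67 = 121;  a_68 = 60
  a_69 = 201;  a_70 = 239;  a_71 = 87;  a_72 = 46;  a_73 = 238;  a_74 = 117
  a_75 = 146;  a_76 = 63;  a_77 = 37;  a_78 = 207;  a_79 = 50;  a_80 = 44
  a_81 = 133;  a_82 = 212;  a_83 = 209;  a_84 = 243;  a_85 = 239;  a_86 = 74
  a_87 = 2;  a_88 = 97;  a_89 = 154;  a_90 = 31;  a_91 = 9;  a_92 = 239
  a_93 = 150;  a_94 = 24;  a_95 = 49;  a_96 = 92;  a_97 = 41;  a_98 = 103
  a_99 = 167;  a_100 = 166;  a_101 = 230;  a_102 = 13;  a_103 = 178;  a_104 = 47
  a_105 = 93;  a_106 = 175;  a_107 = 154;  a_108 = 148;  a_109 = 253;  a_110 = 212
  a_111 = 17;  a_112 = 75;  a_113 = 191;  a_114 = 2;  a_115 = 90;  a_116 = 249
  a_117 = 90;  a_118 = 175;  a_119 = 161;  a_120 = 207;  a_121 = 126;  a_122 = 96
  a_123 = 105;  a_124 = 60;  a_125 = 201;  a_126 = 159;  a_127 = 119;  a_128 = 30
  a_129 = 30;  a_130 = 165;  a_131 = 18;  a_132 = 223;  a_133 = 85;  a_134 = 15
  a_135 = 130;  a_136 = 60;  a_137 = 245;  a_138 = 148;  a_139 = 145;  a_140 = 99
  a_141 = 15;  a_142 = 186;  a_143 = 242;  a_144 = 145;  a_145 = 90;  a_146 = 255
  a_147 = 249;  a_148 = 47;  a_149 = 230;  a_150 = 232;  a_151 = 33;  a_152 = 220
  a_153 = 169;  a_154 = 151;  a_155 = 199;  a_156 = 150;  a_157 = 150;  a_158 = 61
  a_159 = 178;  a_160 = 79;  a_161 = 13;  a_162 = 239;  a_163 = 234;  a_164 = 36
  a_165 = 109;  a_166 = 20;  a_167 = 81;  a_168 = 59;  a_169 = 223;  a_170 = 114
  a_171 = 202;  a_172 = 41;  a_173 = 154;  a_174 = 15;  a_175 = 17;  a_176 = 15
  a_177 = 206;  a_178 = 176;  a_179 = 89;  a_180 = 60;  a_181 = 201;  a_182 = 79
  a_183 = 151;  a_184 = 14;  a_185 = 78;  a_186 = 213;  a_187 = 146;  a_188 = 127
  a_189 = 133;  a_190 = 79;  a_191 = 210;  a_192 = 76;  a_193 = 101;  a_194 = 84
  a_195 = 81;  a_196 = 211;  a_197 = 47;  a_198 = 42;  a_199 = 226;  a_200 = 193
  a_201 = 26;  a_202 = 223;  a_203 = 233
a_204 = 214·233 + 153·223 + 53·26 = 111
a_205 = 214·111 + 153·233 + 53·223 = 54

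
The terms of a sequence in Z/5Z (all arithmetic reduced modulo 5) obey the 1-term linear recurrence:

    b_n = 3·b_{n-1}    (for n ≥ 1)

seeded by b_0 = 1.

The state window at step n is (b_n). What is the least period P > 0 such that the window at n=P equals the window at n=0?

n=0: window = (1)
n=1: window = (3)
n=2: window = (4)
n=3: window = (2)
n=4: window = (1)
window at n=4 equals window at n=0 → period = 4

4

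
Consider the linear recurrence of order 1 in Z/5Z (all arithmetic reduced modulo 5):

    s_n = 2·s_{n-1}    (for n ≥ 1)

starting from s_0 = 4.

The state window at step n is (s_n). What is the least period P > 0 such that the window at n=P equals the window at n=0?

n=0: window = (4)
n=1: window = (3)
n=2: window = (1)
n=3: window = (2)
n=4: window = (4)
window at n=4 equals window at n=0 → period = 4

4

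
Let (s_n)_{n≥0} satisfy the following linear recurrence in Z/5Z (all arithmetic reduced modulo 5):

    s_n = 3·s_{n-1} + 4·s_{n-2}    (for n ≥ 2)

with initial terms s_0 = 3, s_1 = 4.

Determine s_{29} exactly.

0

s_2 = 3·4 + 4·3 = 4
s_3 = 3·4 + 4·4 = 3
s_4 = 3·3 + 4·4 = 0
s_5 = 3·0 + 4·3 = 2
s_6 = 3·2 + 4·0 = 1
s_7 = 3·1 + 4·2 = 1
s_8 = 3·1 + 4·1 = 2
s_9 = 3·2 + 4·1 = 0
s_10 = 3·0 + 4·2 = 3
s_11 = 3·3 + 4·0 = 4
(s_10, s_11) = (3, 4) = (s_0, s_1), so the sequence has period 10.
29 ≡ 9 (mod 10), hence s_29 = s_9 = 0.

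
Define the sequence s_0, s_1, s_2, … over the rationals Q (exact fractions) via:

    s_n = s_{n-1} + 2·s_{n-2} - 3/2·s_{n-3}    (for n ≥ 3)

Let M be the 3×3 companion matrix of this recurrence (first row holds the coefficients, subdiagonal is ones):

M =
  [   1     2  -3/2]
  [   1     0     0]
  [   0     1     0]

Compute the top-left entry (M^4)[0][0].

8

(M^4)[0][0] is the top entry after applying M 4 times to the unit state (1, 0, 0). Equivalently it is h_{6} for the auxiliary sequence (h_n) obeying the same recurrence with h_2 = 1 and h_i = 0 for 0 ≤ i < 2:
h_3 = 1·1 + 2·0 + -3/2·0 = 1
h_4 = 1·1 + 2·1 + -3/2·0 = 3
h_5 = 1·3 + 2·1 + -3/2·1 = 7/2
h_6 = 1·7/2 + 2·3 + -3/2·1 = 8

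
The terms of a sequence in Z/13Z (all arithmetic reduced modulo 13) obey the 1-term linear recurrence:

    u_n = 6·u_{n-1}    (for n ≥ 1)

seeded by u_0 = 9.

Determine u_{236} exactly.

u_1 = 6·9 = 2
u_2 = 6·2 = 12
u_3 = 6·12 = 7
u_4 = 6·7 = 3
u_5 = 6·3 = 5
u_6 = 6·5 = 4
u_7 = 6·4 = 11
u_8 = 6·11 = 1
u_9 = 6·1 = 6
u_10 = 6·6 = 10
u_11 = 6·10 = 8
u_12 = 6·8 = 9
(u_12) = (9) = (u_0), so the sequence has period 12.
236 ≡ 8 (mod 12), hence u_236 = u_8 = 1.

1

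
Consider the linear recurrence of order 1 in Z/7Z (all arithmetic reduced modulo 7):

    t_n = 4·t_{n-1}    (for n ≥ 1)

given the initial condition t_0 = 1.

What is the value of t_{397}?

t_1 = 4·1 = 4
t_2 = 4·4 = 2
t_3 = 4·2 = 1
(t_3) = (1) = (t_0), so the sequence has period 3.
397 ≡ 1 (mod 3), hence t_397 = t_1 = 4.

4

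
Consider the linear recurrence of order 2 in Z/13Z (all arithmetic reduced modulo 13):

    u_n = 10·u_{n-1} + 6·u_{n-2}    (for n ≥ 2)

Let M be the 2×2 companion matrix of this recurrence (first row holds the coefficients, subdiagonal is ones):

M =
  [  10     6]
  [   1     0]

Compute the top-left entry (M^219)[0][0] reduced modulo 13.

11

(M^219)[0][0] is the top entry after applying M 219 times to the unit state (1, 0). Equivalently it is h_{220} for the auxiliary sequence (h_n) obeying the same recurrence with h_1 = 1 and h_i = 0 for 0 ≤ i < 1:
h_2 = 10·1 + 6·0 = 10
h_3 = 10·10 + 6·1 = 2
h_4 = 10·2 + 6·10 = 2
h_5 = 10·2 + 6·2 = 6
h_6 = 10·6 + 6·2 = 7
h_7 = 10·7 + 6·6 = 2
Continuing the recurrence:
  h_8 = 10;  h_9 = 8;  h_10 = 10;  h_11 = 5;  h_12 = 6;  h_13 = 12
  h_14 = 0;  h_15 = 7;  h_16 = 5;  h_17 = 1;  h_18 = 1;  h_19 = 3
  h_20 = 10;  h_21 = 1;  h_22 = 5;  h_23 = 4;  h_24 = 5;  h_25 = 9
  h_26 = 3;  h_27 = 6;  h_28 = 0;  h_29 = 10;  h_30 = 9;  h_31 = 7
  h_32 = 7;  h_33 = 8;  h_34 = 5;  h_35 = 7;  h_36 = 9;  h_37 = 2
  h_38 = 9;  h_39 = 11;  h_40 = 8;  h_41 = 3;  h_42 = 0;  h_43 = 5
  h_44 = 11;  h_45 = 10;  h_46 = 10;  h_47 = 4;  h_48 = 9;  h_49 = 10
  h_50 = 11;  h_51 = 1;  h_52 = 11;  h_53 = 12;  h_54 = 4;  h_55 = 8
  h_56 = 0;  h_57 = 9;  h_58 = 12;  h_59 = 5;  h_60 = 5;  h_61 = 2
  h_62 = 11;  h_63 = 5;  h_64 = 12;  h_65 = 7;  h_66 = 12;  h_67 = 6
  h_68 = 2;  h_69 = 4;  h_70 = 0;  h_71 = 11;  h_72 = 6;  h_73 = 9
  h_74 = 9;  h_75 = 1;  h_76 = 12;  h_77 = 9;  h_78 = 6;  h_79 = 10
  h_80 = 6;  h_81 = 3;  h_82 = 1;  h_83 = 2;  h_84 = 0;  h_85 = 12
  h_86 = 3;  h_87 = 11;  h_88 = 11;  h_89 = 7;  h_90 = 6;  h_91 = 11
  h_92 = 3;  h_93 = 5;  h_94 = 3;  h_95 = 8;  h_96 = 7;  h_97 = 1
  h_98 = 0;  h_99 = 6;  h_100 = 8;  h_101 = 12;  h_102 = 12;  h_103 = 10
  h_104 = 3;  h_105 = 12;  h_106 = 8;  h_107 = 9;  h_108 = 8;  h_109 = 4
  h_110 = 10;  h_111 = 7;  h_112 = 0;  h_113 = 3;  h_114 = 4;  h_115 = 6
  h_116 = 6;  h_117 = 5;  h_118 = 8;  h_119 = 6;  h_120 = 4;  h_121 = 11
  h_122 = 4;  h_123 = 2;  h_124 = 5;  h_125 = 10;  h_126 = 0;  h_127 = 8
  h_128 = 2;  h_129 = 3;  h_130 = 3;  h_131 = 9;  h_132 = 4;  h_133 = 3
  h_134 = 2;  h_135 = 12;  h_136 = 2;  h_137 = 1;  h_138 = 9;  h_139 = 5
  h_140 = 0;  h_141 = 4;  h_142 = 1;  h_143 = 8;  h_144 = 8;  h_145 = 11
  h_146 = 2;  h_147 = 8;  h_148 = 1;  h_149 = 6;  h_150 = 1;  h_151 = 7
  h_152 = 11;  h_153 = 9;  h_154 = 0;  h_155 = 2;  h_156 = 7;  h_157 = 4
  h_158 = 4;  h_159 = 12;  h_160 = 1;  h_161 = 4;  h_162 = 7;  h_163 = 3
  h_164 = 7;  h_165 = 10;  h_166 = 12;  h_167 = 11;  h_168 = 0;  h_169 = 1
  h_170 = 10;  h_171 = 2;  h_172 = 2;  h_173 = 6;  h_174 = 7;  h_175 = 2
  h_176 = 10;  h_177 = 8;  h_178 = 10;  h_179 = 5;  h_180 = 6;  h_181 = 12
  h_182 = 0;  h_183 = 7;  h_184 = 5;  h_185 = 1;  h_186 = 1;  h_187 = 3
  h_188 = 10;  h_189 = 1;  h_190 = 5;  h_191 = 4;  h_192 = 5;  h_193 = 9
  h_194 = 3;  h_195 = 6;  h_196 = 0;  h_197 = 10;  h_198 = 9;  h_199 = 7
  h_200 = 7;  h_201 = 8;  h_202 = 5;  h_203 = 7;  h_204 = 9;  h_205 = 2
  h_206 = 9;  h_207 = 11;  h_208 = 8;  h_209 = 3;  h_210 = 0;  h_211 = 5
  h_212 = 11;  h_213 = 10;  h_214 = 10;  h_215 = 4;  h_216 = 9;  h_217 = 10
  h_218 = 11
h_219 = 10·11 + 6·10 = 1
h_220 = 10·1 + 6·11 = 11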